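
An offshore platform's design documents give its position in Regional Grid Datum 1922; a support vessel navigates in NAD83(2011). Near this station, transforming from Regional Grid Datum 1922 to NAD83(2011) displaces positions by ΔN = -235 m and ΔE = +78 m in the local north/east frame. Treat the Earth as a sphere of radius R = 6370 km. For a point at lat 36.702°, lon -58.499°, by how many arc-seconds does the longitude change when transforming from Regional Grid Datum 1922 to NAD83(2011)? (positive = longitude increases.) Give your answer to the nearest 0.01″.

At latitude 36.702°, cos φ = 0.801755.
One radian of longitude at latitude φ spans R cos φ, so Δλ = ΔE / (R cos φ) = 78.0 / (6370000 × 0.801755) = 1.5273e-05 rad = 3.150″.

Δλ = 3.15″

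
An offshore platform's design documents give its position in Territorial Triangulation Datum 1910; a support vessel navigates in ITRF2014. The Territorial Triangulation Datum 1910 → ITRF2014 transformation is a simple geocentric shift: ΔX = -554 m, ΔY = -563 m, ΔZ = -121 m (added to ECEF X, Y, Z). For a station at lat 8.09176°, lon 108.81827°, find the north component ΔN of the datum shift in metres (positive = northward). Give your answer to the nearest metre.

The local north axis is (−sin φ cos λ, −sin φ sin λ, cos φ), giving ΔN = -25.154 + 75.011 − 119.795 = -69.94 m.

ΔN = -70 m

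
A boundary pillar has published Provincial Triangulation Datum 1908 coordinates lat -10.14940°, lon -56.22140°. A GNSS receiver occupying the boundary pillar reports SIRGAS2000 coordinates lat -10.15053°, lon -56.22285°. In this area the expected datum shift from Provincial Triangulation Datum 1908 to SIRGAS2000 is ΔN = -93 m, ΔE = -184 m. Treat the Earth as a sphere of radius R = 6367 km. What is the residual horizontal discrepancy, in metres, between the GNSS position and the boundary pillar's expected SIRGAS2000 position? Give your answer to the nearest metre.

Observed coordinate differences: Δφ = -0.00113°, Δλ = -0.00145°.
Converting to metres (1° lat = 111125 m, cos φ = 0.984352): observed ΔN = -125.6 m, observed ΔE = -158.6 m.
Subtracting the expected shift leaves a residual of -125.6 − (-93) = -32.6 m north and -158.6 − (-184) = 25.4 m east.
Residual distance = √((-32.6)² + 25.4²) = 41.3 m.

41 m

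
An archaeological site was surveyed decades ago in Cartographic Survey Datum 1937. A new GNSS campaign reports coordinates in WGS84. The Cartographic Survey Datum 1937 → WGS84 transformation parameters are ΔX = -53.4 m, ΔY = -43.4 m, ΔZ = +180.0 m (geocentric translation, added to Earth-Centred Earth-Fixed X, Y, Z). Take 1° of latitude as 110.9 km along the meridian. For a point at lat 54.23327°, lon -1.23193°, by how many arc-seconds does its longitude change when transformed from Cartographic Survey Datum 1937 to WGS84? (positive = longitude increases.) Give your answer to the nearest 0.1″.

sin φ = 0.811403, cos φ = 0.584487, sin λ = -0.021500, cos λ = 0.999769.
East component: ΔE = −sin λ·ΔX + cos λ·ΔY = −(-0.021500)(-53.4) + (0.999769)(-43.4) = -44.54 m.
1° of latitude spans 110900 m; at latitude φ, 1° of longitude spans that × cos φ = 64819.6 m, so Δλ = -44.54 / 64819.6 × 3600 = -2.474″.

Δλ = -2.5″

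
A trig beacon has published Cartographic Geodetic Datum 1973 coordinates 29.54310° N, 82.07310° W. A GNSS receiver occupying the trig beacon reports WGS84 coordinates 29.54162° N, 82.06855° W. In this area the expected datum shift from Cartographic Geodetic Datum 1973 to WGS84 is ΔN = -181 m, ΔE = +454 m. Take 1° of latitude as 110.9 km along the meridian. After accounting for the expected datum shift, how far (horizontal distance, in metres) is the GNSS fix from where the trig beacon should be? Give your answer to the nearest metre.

Observed coordinate differences: Δφ = -0.00148°, Δλ = +0.00455°.
Converting to metres (1° lat = 110900 m, cos φ = 0.869985): observed ΔN = -164.1 m, observed ΔE = 439.0 m.
Subtracting the expected shift leaves a residual of -164.1 − (-181) = 16.9 m north and 439.0 − (454) = -15.0 m east.
Residual distance = √(16.9² + (-15.0)²) = 22.6 m.

23 m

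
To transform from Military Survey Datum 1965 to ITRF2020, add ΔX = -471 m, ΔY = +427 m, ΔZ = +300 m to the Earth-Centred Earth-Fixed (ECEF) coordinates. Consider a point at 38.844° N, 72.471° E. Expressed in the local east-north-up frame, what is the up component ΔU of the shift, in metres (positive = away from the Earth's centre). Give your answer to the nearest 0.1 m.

At φ = 38.844°, λ = 72.471°: sin φ = 0.627202, cos φ = 0.778857, sin λ = 0.953565, cos λ = 0.301188.
ΔU = cos φ cos λ·ΔX + cos φ sin λ·ΔY + sin φ·ΔZ = (0.778857)(0.301188)(-471) + (0.778857)(0.953565)(427) + (0.627202)(300) = 394.80 m.

ΔU = 394.8 m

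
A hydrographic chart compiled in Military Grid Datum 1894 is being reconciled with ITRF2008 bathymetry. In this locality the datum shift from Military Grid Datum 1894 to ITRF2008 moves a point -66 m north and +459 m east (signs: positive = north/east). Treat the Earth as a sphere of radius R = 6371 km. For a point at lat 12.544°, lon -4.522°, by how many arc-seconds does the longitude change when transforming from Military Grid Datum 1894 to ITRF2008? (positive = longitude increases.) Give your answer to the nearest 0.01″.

At latitude 12.544°, cos φ = 0.976130.
One radian of longitude at latitude φ spans R cos φ, so Δλ = ΔE / (R cos φ) = 459.0 / (6371000 × 0.976130) = 7.3807e-05 rad = 15.224″.

Δλ = 15.22″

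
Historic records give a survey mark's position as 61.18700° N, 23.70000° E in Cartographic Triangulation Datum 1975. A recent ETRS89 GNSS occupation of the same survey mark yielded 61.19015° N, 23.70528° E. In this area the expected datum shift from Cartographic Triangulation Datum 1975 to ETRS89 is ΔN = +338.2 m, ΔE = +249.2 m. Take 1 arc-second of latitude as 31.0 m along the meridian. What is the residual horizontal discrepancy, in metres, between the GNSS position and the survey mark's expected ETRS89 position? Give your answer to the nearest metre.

37 m

Observed coordinate differences: Δφ = +0.00315°, Δλ = +0.00528°.
Converting to metres (1° lat = 111600 m, cos φ = 0.481952): observed ΔN = 351.5 m, observed ΔE = 284.0 m.
Subtracting the expected shift leaves a residual of 351.5 − (338.2) = 13.3 m north and 284.0 − (249.2) = 34.8 m east.
Residual distance = √(13.3² + 34.8²) = 37.3 m.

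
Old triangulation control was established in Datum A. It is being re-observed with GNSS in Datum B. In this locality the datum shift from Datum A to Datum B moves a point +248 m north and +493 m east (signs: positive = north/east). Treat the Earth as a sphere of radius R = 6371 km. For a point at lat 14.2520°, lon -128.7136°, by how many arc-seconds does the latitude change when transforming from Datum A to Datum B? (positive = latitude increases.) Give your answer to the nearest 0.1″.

On a sphere of radius R, 1 rad of latitude = R, so Δφ = ΔN / R = 248.0 / 6371000 = 3.8926e-05 rad = 8.029″.

Δφ = 8.0″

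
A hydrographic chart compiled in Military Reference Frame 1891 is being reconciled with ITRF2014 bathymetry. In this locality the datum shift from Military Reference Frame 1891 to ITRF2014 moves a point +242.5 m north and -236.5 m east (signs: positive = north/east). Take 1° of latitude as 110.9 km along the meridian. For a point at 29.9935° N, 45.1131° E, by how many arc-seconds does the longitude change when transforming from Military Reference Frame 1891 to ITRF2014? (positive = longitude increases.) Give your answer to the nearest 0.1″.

Δλ = -8.9″

At latitude 29.9935°, cos φ = 0.866082.
1° of longitude at this latitude = 110.9 × cos φ = 96.05 km, so Δλ = -236.5 / 96048.5 = -0.0024623° = -8.864″.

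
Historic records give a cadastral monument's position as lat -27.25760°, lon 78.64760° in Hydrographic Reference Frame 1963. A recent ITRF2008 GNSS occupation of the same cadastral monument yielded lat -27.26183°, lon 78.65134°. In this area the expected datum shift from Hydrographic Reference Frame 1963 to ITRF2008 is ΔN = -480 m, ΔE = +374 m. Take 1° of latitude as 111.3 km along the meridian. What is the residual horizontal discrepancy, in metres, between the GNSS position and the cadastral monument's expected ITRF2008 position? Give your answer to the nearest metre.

10 m

Observed coordinate differences: Δφ = -0.00423°, Δλ = +0.00374°.
Converting to metres (1° lat = 111300 m, cos φ = 0.888956): observed ΔN = -470.8 m, observed ΔE = 370.0 m.
Subtracting the expected shift leaves a residual of -470.8 − (-480) = 9.2 m north and 370.0 − (374) = -4.0 m east.
Residual distance = √(9.2² + (-4.0)²) = 10.0 m.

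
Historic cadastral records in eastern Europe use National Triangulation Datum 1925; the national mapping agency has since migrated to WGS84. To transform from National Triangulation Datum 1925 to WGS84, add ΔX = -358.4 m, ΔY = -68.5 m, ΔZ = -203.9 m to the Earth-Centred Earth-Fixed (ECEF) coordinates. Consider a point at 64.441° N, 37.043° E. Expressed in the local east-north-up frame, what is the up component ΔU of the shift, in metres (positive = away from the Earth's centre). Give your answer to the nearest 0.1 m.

ΔU = -325.2 m

The local up (radial) axis is (cos φ cos λ, cos φ sin λ, sin φ), giving ΔU = -123.422 − 17.804 − 183.947 = -325.17 m.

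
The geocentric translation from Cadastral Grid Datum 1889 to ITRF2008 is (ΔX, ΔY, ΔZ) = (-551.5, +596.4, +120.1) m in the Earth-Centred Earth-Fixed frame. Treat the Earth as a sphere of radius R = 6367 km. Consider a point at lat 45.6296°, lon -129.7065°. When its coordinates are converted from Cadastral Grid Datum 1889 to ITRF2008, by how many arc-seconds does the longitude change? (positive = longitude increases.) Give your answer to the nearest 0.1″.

Δλ = -37.3″

sin φ = 0.714834, cos φ = 0.699294, sin λ = -0.769327, cos λ = -0.638855.
East component: ΔE = −sin λ·ΔX + cos λ·ΔY = −(-0.769327)(-551.5) + (-0.638855)(596.4) = -805.30 m.
1° of latitude spans πR/180 = 111125 m; at latitude φ, 1° of longitude spans that × cos φ = 77709.1 m, so Δλ = -805.30 / 77709.1 × 3600 = -37.307″.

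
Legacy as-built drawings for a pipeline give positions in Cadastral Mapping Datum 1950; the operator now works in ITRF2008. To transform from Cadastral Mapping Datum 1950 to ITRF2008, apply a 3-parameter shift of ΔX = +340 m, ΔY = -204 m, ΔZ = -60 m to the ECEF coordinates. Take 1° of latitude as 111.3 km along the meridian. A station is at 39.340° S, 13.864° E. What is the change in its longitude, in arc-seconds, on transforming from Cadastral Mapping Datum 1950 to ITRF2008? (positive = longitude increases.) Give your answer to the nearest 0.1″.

sin φ = -0.633921, cos φ = 0.773398, sin λ = 0.239618, cos λ = 0.970867.
East component: ΔE = −sin λ·ΔX + cos λ·ΔY = −(0.239618)(340) + (0.970867)(-204) = -279.53 m.
1° of latitude spans 111300 m; at latitude φ, 1° of longitude spans that × cos φ = 86079.2 m, so Δλ = -279.53 / 86079.2 × 3600 = -11.690″.

Δλ = -11.7″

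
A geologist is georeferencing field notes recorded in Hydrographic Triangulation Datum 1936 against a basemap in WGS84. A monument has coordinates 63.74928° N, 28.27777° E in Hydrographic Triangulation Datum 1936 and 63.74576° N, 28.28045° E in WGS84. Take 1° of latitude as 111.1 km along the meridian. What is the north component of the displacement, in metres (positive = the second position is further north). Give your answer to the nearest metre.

ΔN = -391 m

Δφ = 63.74576° − 63.74928° = -0.00352°; Δλ = 28.28045° − 28.27777° = +0.00268°.
ΔN = Δφ × 111100 = -391.1 m; ΔE = Δλ × 111100 × cos(63.74928°) = +0.00268 × 111100 × 0.442300 = 131.7 m.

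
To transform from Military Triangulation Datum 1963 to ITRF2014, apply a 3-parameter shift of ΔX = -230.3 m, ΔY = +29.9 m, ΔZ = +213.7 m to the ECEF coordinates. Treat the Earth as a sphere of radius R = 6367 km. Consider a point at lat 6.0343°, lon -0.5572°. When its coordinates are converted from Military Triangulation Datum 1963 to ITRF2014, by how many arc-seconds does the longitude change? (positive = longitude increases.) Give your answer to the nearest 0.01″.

sin φ = 0.105124, cos φ = 0.994459, sin λ = -0.009725, cos λ = 0.999953.
East component: ΔE = −sin λ·ΔX + cos λ·ΔY = −(-0.009725)(-230.3) + (0.999953)(29.9) = 27.66 m.
1° of latitude spans πR/180 = 111125 m; at latitude φ, 1° of longitude spans that × cos φ = 110509.4 m, so Δλ = 27.66 / 110509.4 × 3600 = 0.901″.

Δλ = 0.90″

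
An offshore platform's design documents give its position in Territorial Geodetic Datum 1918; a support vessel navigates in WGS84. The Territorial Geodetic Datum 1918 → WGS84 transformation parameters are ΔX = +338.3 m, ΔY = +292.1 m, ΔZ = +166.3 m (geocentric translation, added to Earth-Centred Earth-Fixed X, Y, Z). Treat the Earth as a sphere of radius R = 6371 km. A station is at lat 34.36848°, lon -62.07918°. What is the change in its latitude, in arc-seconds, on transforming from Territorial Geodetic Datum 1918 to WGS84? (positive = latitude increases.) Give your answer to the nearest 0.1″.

sin φ = 0.564513, cos φ = 0.825424, sin λ = -0.883596, cos λ = 0.468251.
North component: ΔN = −sin φ cos λ·ΔX − sin φ sin λ·ΔY + cos φ·ΔZ = −(0.564513)(0.468251)(338.3) − (0.564513)(-0.883596)(292.1) + (0.825424)(166.3) = 193.54 m.
1° of latitude spans πR/180 = 111195 m, so Δφ = 193.54 / 111195 × 3600 = 6.266″.

Δφ = 6.3″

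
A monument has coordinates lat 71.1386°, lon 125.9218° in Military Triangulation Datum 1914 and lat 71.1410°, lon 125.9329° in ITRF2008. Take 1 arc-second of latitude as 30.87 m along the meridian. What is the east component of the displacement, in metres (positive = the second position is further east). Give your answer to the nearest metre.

Δφ = 71.1410° − 71.1386° = +0.0024°; Δλ = 125.9329° − 125.9218° = +0.0111°.
1° of latitude = 3600 × 30.87 = 111132 m.
ΔN = Δφ × 111132 = 266.7 m; ΔE = Δλ × 111132 × cos(71.1386°) = +0.0111 × 111132 × 0.323280 = 398.8 m.

ΔE = 399 m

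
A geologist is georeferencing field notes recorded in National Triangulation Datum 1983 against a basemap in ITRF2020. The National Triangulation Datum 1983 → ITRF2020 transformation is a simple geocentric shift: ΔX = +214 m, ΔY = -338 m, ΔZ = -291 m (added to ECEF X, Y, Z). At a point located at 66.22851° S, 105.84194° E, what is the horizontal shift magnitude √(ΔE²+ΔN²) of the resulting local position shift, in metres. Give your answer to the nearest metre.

482 m

At φ = -66.22851°, λ = 105.84194°: sin φ = -0.915160, cos φ = 0.403090, sin λ = 0.962018, cos λ = -0.272985.
ΔE = −sin λ·ΔX + cos λ·ΔY = −(0.962018)·(214) + (-0.272985)·(-338) = -113.60 m.
ΔN = −sin φ cos λ·ΔX − sin φ sin λ·ΔY + cos φ·ΔZ = −(-0.915160)(-0.272985)(214) − (-0.915160)(0.962018)(-338) + (0.403090)(-291) = -468.34 m.
Horizontal magnitude = √(ΔE² + ΔN²) = √((-113.60)² + (-468.34)²) = 481.92 m.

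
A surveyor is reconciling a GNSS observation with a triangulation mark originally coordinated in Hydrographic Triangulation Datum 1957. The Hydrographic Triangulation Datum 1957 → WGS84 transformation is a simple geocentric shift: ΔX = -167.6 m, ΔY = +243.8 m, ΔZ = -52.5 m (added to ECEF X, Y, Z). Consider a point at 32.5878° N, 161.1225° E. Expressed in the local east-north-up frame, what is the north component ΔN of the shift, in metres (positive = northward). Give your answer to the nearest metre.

The local north axis is (−sin φ cos λ, −sin φ sin λ, cos φ), giving ΔN = -85.413 − 42.484 − 44.235 = -172.13 m.

ΔN = -172 m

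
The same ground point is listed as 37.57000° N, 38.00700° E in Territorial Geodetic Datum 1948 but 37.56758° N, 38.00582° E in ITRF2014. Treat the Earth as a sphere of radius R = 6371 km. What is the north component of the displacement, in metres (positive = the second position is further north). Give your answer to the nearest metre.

Δφ = 37.56758° − 37.57000° = -0.00242°; Δλ = 38.00582° − 38.00700° = -0.00118°.
1° along a meridian = πR/180 = 111195 m.
ΔN = Δφ × 111195 = -269.1 m; ΔE = Δλ × 111195 × cos(37.57000°) = -0.00118 × 111195 × 0.792609 = -104.0 m.

ΔN = -269 m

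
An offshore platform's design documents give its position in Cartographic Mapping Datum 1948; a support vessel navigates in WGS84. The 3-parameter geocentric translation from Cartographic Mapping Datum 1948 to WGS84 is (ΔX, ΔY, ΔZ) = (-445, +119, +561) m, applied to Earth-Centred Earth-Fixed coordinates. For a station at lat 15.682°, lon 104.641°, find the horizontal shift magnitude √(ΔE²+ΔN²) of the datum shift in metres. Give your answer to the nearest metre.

At φ = 15.682°, λ = 104.641°: sin φ = 0.270298, cos φ = 0.962777, sin λ = 0.967529, cos λ = -0.252762.
ΔE = −sin λ·ΔX + cos λ·ΔY = −(0.967529)·(-445) + (-0.252762)·(119) = 400.47 m.
ΔN = −sin φ cos λ·ΔX − sin φ sin λ·ΔY + cos φ·ΔZ = −(0.270298)(-0.252762)(-445) − (0.270298)(0.967529)(119) + (0.962777)(561) = 478.59 m.
Horizontal magnitude = √(ΔE² + ΔN²) = √(400.47² + 478.59²) = 624.04 m.

624 m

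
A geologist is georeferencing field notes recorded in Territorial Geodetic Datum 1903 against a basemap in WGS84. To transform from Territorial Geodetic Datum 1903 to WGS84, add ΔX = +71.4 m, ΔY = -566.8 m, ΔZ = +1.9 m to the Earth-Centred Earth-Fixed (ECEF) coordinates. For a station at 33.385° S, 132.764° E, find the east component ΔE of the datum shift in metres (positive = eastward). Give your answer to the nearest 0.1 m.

At φ = -33.385°, λ = 132.764°: sin φ = -0.550262, cos φ = 0.834992, sin λ = 0.734157, cos λ = -0.678980.
ΔE = −sin λ·ΔX + cos λ·ΔY = −(0.734157)·(71.4) + (-0.678980)·(-566.8) = 332.43 m.

ΔE = 332.4 m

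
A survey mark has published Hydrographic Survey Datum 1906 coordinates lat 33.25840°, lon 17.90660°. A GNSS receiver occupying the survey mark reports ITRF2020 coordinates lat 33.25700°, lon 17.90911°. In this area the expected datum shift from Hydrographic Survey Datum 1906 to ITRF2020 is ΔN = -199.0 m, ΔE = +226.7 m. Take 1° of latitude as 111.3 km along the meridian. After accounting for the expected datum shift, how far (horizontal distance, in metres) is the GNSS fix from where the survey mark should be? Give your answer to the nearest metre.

Observed coordinate differences: Δφ = -0.00140°, Δλ = +0.00251°.
Converting to metres (1° lat = 111300 m, cos φ = 0.836206): observed ΔN = -155.8 m, observed ΔE = 233.6 m.
Subtracting the expected shift leaves a residual of -155.8 − (-199.0) = 43.2 m north and 233.6 − (226.7) = 6.9 m east.
Residual distance = √(43.2² + 6.9²) = 43.7 m.

44 m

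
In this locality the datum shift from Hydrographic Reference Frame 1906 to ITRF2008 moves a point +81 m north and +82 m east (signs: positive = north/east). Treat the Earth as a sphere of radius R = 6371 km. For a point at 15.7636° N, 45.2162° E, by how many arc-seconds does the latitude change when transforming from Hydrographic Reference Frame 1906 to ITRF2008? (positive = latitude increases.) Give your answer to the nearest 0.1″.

Δφ = 2.6″

On a sphere of radius R, 1 rad of latitude = R, so Δφ = ΔN / R = 81.0 / 6371000 = 1.2714e-05 rad = 2.622″.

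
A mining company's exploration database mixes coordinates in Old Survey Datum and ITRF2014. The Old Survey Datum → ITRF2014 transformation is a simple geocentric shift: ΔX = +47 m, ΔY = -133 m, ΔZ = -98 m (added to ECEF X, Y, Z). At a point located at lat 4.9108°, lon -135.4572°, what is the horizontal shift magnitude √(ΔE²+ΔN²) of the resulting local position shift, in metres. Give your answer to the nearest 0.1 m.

At φ = 4.9108°, λ = -135.4572°: sin φ = 0.085605, cos φ = 0.996329, sin λ = -0.701442, cos λ = -0.712727.
ΔE = −sin λ·ΔX + cos λ·ΔY = −(-0.701442)·(47) + (-0.712727)·(-133) = 127.76 m.
ΔN = −sin φ cos λ·ΔX − sin φ sin λ·ΔY + cos φ·ΔZ = −(0.085605)(-0.712727)(47) − (0.085605)(-0.701442)(-133) + (0.996329)(-98) = -102.76 m.
Horizontal magnitude = √(ΔE² + ΔN²) = √(127.76² + (-102.76)²) = 163.96 m.

164.0 m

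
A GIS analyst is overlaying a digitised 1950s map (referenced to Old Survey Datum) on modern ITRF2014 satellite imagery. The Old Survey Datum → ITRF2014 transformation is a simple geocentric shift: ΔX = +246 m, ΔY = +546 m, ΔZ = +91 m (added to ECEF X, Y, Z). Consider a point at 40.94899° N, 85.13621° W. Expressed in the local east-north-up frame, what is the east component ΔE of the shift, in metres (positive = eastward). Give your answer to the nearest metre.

The local east axis at (φ, λ) is (−sin λ, cos λ, 0), so ΔE = −sin(-85.13621°)·246 + cos(-85.13621°)·546 = 291.41 m.

ΔE = 291 m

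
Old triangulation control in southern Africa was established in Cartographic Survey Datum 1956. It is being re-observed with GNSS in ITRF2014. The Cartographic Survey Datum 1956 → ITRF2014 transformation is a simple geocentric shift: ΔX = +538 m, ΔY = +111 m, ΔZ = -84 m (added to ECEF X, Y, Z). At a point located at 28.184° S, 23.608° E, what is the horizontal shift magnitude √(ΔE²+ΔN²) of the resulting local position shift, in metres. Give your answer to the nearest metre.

At φ = -28.184°, λ = 23.608°: sin φ = -0.472305, cos φ = 0.881435, sin λ = 0.400477, cos λ = 0.916307.
ΔE = −sin λ·ΔX + cos λ·ΔY = −(0.400477)·(538) + (0.916307)·(111) = -113.75 m.
ΔN = −sin φ cos λ·ΔX − sin φ sin λ·ΔY + cos φ·ΔZ = −(-0.472305)(0.916307)(538) − (-0.472305)(0.400477)(111) + (0.881435)(-84) = 179.79 m.
Horizontal magnitude = √(ΔE² + ΔN²) = √((-113.75)² + 179.79²) = 212.75 m.

213 m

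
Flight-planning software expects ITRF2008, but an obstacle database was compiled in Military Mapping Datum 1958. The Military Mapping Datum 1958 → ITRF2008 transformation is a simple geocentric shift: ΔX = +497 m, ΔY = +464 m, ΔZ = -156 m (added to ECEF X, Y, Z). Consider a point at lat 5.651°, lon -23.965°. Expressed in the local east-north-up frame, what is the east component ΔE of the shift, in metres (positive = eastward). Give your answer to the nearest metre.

The local east axis at (φ, λ) is (−sin λ, cos λ, 0), so ΔE = −sin(-23.965°)·497 + cos(-23.965°)·464 = 625.87 m.

ΔE = 626 m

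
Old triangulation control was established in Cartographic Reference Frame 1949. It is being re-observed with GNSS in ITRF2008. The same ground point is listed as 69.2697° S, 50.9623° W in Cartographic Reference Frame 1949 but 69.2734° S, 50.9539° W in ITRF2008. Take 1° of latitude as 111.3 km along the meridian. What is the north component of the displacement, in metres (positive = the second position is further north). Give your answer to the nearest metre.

Δφ = -69.2734° − -69.2697° = -0.0037°; Δλ = -50.9539° − -50.9623° = +0.0084°.
ΔN = Δφ × 111300 = -411.8 m; ΔE = Δλ × 111300 × cos(-69.2697°) = +0.0084 × 111300 × 0.353969 = 330.9 m.

ΔN = -412 m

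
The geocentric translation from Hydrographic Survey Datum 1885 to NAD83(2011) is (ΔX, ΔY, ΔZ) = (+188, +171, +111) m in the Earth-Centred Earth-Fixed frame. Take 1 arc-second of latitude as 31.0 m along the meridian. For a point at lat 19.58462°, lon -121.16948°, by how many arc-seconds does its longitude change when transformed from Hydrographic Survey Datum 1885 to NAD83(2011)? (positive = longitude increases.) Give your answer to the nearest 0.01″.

Δλ = 2.48″

sin φ = 0.335199, cos φ = 0.942147, sin λ = -0.855640, cos λ = -0.517571.
East component: ΔE = −sin λ·ΔX + cos λ·ΔY = −(-0.855640)(188) + (-0.517571)(171) = 72.36 m.
1° of latitude spans 3600 × 31.00 = 111600 m; at latitude φ, 1° of longitude spans that × cos φ = 105143.7 m, so Δλ = 72.36 / 105143.7 × 3600 = 2.477″.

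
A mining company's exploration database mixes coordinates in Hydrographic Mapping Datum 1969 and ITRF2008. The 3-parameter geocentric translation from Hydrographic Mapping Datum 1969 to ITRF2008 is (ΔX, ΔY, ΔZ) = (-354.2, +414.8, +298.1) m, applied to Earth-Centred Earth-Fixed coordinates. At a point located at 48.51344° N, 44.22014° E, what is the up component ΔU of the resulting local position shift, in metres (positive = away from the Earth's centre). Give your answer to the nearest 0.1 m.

The local up (radial) axis is (cos φ cos λ, cos φ sin λ, sin φ), giving ΔU = -168.157 + 191.638 + 223.310 = 246.79 m.

ΔU = 246.8 m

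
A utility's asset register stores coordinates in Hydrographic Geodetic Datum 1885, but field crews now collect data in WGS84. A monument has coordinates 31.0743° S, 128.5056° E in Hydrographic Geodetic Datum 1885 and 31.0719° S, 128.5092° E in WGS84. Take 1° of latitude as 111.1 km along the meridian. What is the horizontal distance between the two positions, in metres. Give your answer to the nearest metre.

434 m

Δφ = -31.0719° − -31.0743° = +0.0024°; Δλ = 128.5092° − 128.5056° = +0.0036°.
ΔN = Δφ × 111100 = 266.6 m; ΔE = Δλ × 111100 × cos(-31.0743°) = +0.0036 × 111100 × 0.856499 = 342.6 m.
Distance = √(ΔE² + ΔN²) = √(342.6² + 266.6²) = 434.1 m.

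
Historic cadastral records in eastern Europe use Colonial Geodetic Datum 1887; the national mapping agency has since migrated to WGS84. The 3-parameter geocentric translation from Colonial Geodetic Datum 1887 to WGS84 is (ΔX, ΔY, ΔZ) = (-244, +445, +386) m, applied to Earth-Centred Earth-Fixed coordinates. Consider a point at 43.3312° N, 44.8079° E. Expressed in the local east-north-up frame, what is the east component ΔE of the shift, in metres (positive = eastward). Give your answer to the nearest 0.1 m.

The local east axis at (φ, λ) is (−sin λ, cos λ, 0), so ΔE = −sin(44.8079°)·(-244) + cos(44.8079°)·445 = 487.67 m.

ΔE = 487.7 m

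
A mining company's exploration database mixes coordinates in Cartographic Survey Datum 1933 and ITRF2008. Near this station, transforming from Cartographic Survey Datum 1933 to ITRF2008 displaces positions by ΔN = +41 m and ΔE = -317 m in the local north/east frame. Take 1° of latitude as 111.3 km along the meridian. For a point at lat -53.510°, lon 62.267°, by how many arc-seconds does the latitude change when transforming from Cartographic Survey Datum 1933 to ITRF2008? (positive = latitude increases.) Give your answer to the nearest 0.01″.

1° of latitude = 111.3 km, so Δφ = 41.0 / 111300 = 0.0003684° = 1.326″.

Δφ = 1.33″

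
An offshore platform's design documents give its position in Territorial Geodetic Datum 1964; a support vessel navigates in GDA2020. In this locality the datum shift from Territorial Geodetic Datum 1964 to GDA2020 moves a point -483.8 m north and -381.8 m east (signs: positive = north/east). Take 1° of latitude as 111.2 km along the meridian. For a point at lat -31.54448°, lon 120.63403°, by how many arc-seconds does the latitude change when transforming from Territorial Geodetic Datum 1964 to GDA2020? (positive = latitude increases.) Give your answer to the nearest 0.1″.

1° of latitude = 111.2 km, so Δφ = -483.8 / 111200 = -0.0043507° = -15.663″.

Δφ = -15.7″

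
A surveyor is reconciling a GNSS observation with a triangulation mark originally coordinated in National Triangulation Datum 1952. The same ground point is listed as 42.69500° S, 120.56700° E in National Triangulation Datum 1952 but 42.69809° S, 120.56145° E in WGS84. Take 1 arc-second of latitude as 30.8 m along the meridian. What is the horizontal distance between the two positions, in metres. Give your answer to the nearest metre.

567 m

Δφ = -42.69809° − -42.69500° = -0.00309°; Δλ = 120.56145° − 120.56700° = -0.00555°.
1° of latitude = 3600 × 30.80 = 110880 m.
ΔN = Δφ × 110880 = -342.6 m; ΔE = Δλ × 110880 × cos(-42.69500°) = -0.00555 × 110880 × 0.734974 = -452.3 m.
Distance = √(ΔE² + ΔN²) = √((-452.3)² + (-342.6)²) = 567.4 m.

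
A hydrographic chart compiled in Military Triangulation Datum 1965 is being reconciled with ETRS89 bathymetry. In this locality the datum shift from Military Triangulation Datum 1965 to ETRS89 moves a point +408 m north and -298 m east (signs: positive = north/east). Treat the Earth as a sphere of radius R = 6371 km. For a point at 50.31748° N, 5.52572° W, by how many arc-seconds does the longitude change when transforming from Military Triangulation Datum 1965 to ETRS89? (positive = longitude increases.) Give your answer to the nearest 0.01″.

At latitude 50.31748°, cos φ = 0.638533.
One radian of longitude at latitude φ spans R cos φ, so Δλ = ΔE / (R cos φ) = -298.0 / (6371000 × 0.638533) = -7.3253e-05 rad = -15.110″.

Δλ = -15.11″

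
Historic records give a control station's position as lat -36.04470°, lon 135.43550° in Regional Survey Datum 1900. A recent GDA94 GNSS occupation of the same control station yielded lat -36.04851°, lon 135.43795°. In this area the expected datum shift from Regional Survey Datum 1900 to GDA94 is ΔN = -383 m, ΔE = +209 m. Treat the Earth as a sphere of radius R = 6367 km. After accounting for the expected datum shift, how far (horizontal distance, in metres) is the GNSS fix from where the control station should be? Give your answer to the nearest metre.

Observed coordinate differences: Δφ = -0.00381°, Δλ = +0.00245°.
Converting to metres (1° lat = 111125 m, cos φ = 0.808558): observed ΔN = -423.4 m, observed ΔE = 220.1 m.
Subtracting the expected shift leaves a residual of -423.4 − (-383) = -40.4 m north and 220.1 − (209) = 11.1 m east.
Residual distance = √((-40.4)² + 11.1²) = 41.9 m.

42 m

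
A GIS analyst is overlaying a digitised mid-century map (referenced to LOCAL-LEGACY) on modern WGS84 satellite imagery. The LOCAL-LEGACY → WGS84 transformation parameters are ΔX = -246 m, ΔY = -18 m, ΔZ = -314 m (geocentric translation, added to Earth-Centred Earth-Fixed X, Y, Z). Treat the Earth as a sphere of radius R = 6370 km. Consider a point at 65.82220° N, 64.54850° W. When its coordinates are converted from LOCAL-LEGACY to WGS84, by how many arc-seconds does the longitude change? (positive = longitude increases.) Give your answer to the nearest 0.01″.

sin φ = 0.912279, cos φ = 0.409570, sin λ = -0.902949, cos λ = 0.429747.
East component: ΔE = −sin λ·ΔX + cos λ·ΔY = −(-0.902949)(-246) + (0.429747)(-18) = -229.86 m.
1° of latitude spans πR/180 = 111177 m; at latitude φ, 1° of longitude spans that × cos φ = 45534.9 m, so Δλ = -229.86 / 45534.9 × 3600 = -18.173″.

Δλ = -18.17″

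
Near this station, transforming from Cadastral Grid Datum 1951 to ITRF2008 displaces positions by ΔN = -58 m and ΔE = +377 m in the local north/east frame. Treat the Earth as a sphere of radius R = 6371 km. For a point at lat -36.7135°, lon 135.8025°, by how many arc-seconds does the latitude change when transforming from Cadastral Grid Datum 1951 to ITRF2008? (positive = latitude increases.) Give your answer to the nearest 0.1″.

On a sphere of radius R, 1 rad of latitude = R, so Δφ = ΔN / R = -58.0 / 6371000 = -9.1038e-06 rad = -1.878″.

Δφ = -1.9″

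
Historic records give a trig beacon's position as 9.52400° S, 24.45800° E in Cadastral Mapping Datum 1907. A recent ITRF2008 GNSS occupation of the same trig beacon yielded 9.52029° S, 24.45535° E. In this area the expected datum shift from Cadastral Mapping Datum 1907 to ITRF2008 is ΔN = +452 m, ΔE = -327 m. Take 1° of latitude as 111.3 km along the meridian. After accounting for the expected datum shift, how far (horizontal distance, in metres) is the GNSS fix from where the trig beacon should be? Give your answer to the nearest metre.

53 m

Observed coordinate differences: Δφ = +0.00371°, Δλ = -0.00265°.
Converting to metres (1° lat = 111300 m, cos φ = 0.986216): observed ΔN = 412.9 m, observed ΔE = -290.9 m.
Subtracting the expected shift leaves a residual of 412.9 − (452) = -39.1 m north and -290.9 − (-327) = 36.1 m east.
Residual distance = √((-39.1)² + 36.1²) = 53.2 m.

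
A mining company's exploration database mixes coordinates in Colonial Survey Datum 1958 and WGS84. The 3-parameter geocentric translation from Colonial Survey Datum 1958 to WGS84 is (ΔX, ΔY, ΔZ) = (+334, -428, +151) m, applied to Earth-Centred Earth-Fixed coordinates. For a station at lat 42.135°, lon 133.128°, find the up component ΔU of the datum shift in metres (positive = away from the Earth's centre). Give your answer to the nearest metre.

ΔU = -300 m

The local up (radial) axis is (cos φ cos λ, cos φ sin λ, sin φ), giving ΔU = -169.324 − 231.640 + 101.303 = -299.66 m.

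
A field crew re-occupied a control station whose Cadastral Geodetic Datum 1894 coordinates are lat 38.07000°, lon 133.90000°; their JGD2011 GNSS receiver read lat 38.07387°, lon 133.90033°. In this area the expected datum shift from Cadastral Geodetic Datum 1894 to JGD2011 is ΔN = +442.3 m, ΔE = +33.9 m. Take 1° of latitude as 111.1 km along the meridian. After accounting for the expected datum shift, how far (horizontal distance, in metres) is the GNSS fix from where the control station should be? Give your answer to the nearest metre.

13 m

Observed coordinate differences: Δφ = +0.00387°, Δλ = +0.00033°.
Converting to metres (1° lat = 111100 m, cos φ = 0.787258): observed ΔN = 430.0 m, observed ΔE = 28.9 m.
Subtracting the expected shift leaves a residual of 430.0 − (442.3) = -12.3 m north and 28.9 − (33.9) = -5.0 m east.
Residual distance = √((-12.3)² + (-5.0)²) = 13.3 m.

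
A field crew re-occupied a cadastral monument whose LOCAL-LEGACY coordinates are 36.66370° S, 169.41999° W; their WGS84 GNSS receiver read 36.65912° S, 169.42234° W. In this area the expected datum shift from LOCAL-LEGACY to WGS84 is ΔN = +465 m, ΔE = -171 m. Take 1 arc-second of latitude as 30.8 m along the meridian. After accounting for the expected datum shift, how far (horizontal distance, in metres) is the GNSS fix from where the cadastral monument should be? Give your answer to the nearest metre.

Observed coordinate differences: Δφ = +0.00458°, Δλ = -0.00235°.
Converting to metres (1° lat = 110880 m, cos φ = 0.802154): observed ΔN = 507.8 m, observed ΔE = -209.0 m.
Subtracting the expected shift leaves a residual of 507.8 − (465) = 42.8 m north and -209.0 − (-171) = -38.0 m east.
Residual distance = √(42.8² + (-38.0)²) = 57.3 m.

57 m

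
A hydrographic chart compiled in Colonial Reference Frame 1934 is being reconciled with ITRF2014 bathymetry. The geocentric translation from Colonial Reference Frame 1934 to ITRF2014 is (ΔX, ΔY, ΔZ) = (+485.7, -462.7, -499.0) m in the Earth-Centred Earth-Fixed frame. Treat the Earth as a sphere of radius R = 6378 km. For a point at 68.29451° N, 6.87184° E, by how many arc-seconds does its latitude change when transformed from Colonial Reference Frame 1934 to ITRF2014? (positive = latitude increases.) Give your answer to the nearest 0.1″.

sin φ = 0.929097, cos φ = 0.369836, sin λ = 0.119649, cos λ = 0.992816.
North component: ΔN = −sin φ cos λ·ΔX − sin φ sin λ·ΔY + cos φ·ΔZ = −(0.929097)(0.992816)(485.7) − (0.929097)(0.119649)(-462.7) + (0.369836)(-499.0) = -581.13 m.
1° of latitude spans πR/180 = 111317 m, so Δφ = -581.13 / 111317 × 3600 = -18.794″.

Δφ = -18.8″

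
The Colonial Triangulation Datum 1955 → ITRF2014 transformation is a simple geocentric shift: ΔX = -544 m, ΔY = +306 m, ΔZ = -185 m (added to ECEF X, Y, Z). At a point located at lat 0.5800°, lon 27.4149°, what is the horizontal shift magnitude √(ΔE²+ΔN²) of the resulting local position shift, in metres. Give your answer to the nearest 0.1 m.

The local east axis at (φ, λ) is (−sin λ, cos λ, 0), so ΔE = −sin(27.4149°)·(-544) + cos(27.4149°)·306 = 522.11 m.
The local north axis is (−sin φ cos λ, −sin φ sin λ, cos φ), giving ΔN = 4.888 − 1.426 − 184.991 = -181.53 m.
Horizontal magnitude = √(ΔE² + ΔN²) = √(522.11² + (-181.53)²) = 552.77 m.

552.8 m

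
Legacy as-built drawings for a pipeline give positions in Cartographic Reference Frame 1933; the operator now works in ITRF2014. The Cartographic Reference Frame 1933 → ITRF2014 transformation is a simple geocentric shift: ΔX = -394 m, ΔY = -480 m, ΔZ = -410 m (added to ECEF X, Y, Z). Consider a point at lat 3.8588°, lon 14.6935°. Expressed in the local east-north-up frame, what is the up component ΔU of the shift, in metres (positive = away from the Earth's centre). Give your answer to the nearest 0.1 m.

ΔU = -529.3 m

The local up (radial) axis is (cos φ cos λ, cos φ sin λ, sin φ), giving ΔU = -380.251 − 121.475 − 27.592 = -529.32 m.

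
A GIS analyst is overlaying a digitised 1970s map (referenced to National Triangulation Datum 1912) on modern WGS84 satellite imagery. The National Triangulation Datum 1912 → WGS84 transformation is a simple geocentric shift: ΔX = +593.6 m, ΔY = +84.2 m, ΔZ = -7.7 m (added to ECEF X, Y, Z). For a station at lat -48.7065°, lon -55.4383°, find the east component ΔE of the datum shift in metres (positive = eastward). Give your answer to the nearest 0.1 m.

ΔE = 536.6 m

The local east axis at (φ, λ) is (−sin λ, cos λ, 0), so ΔE = −sin(-55.4383°)·593.6 + cos(-55.4383°)·84.2 = 536.61 m.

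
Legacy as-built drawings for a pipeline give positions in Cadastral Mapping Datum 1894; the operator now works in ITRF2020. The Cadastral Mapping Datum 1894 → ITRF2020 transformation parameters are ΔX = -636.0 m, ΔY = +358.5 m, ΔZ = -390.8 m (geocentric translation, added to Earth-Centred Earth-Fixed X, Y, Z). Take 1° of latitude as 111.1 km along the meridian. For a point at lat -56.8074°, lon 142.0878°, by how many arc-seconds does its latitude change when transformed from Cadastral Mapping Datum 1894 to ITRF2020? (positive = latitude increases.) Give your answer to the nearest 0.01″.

sin φ = -0.836835, cos φ = 0.547455, sin λ = 0.614453, cos λ = -0.788953.
North component: ΔN = −sin φ cos λ·ΔX − sin φ sin λ·ΔY + cos φ·ΔZ = −(-0.836835)(-0.788953)(-636.0) − (-0.836835)(0.614453)(358.5) + (0.547455)(-390.8) = 390.30 m.
1° of latitude spans 111100 m, so Δφ = 390.30 / 111100 × 3600 = 12.647″.

Δφ = 12.65″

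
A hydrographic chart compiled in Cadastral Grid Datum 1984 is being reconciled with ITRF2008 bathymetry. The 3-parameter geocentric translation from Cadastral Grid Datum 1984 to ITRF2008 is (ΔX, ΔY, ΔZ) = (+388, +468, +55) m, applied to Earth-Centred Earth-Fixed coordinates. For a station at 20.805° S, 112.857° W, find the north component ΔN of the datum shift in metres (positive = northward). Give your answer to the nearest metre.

ΔN = -155 m

The local north axis is (−sin φ cos λ, −sin φ sin λ, cos φ), giving ΔN = -53.531 − 153.176 + 51.414 = -155.29 m.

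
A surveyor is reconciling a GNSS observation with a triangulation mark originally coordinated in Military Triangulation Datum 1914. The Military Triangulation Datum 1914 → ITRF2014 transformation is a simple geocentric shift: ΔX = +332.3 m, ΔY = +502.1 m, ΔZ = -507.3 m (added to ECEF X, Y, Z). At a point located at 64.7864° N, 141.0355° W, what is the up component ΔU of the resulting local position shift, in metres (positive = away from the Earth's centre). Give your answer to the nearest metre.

ΔU = -704 m

The local up (radial) axis is (cos φ cos λ, cos φ sin λ, sin φ), giving ΔU = -110.066 − 134.503 − 458.967 = -703.54 m.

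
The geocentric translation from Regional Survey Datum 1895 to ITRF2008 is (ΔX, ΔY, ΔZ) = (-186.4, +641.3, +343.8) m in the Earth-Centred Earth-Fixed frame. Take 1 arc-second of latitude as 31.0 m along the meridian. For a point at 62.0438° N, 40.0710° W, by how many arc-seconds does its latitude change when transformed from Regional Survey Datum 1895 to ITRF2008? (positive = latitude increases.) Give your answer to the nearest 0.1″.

sin φ = 0.883306, cos φ = 0.468796, sin λ = -0.643736, cos λ = 0.765247.
North component: ΔN = −sin φ cos λ·ΔX − sin φ sin λ·ΔY + cos φ·ΔZ = −(0.883306)(0.765247)(-186.4) − (0.883306)(-0.643736)(641.3) + (0.468796)(343.8) = 651.82 m.
1° of latitude spans 3600 × 31.00 = 111600 m, so Δφ = 651.82 / 111600 × 3600 = 21.027″.

Δφ = 21.0″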